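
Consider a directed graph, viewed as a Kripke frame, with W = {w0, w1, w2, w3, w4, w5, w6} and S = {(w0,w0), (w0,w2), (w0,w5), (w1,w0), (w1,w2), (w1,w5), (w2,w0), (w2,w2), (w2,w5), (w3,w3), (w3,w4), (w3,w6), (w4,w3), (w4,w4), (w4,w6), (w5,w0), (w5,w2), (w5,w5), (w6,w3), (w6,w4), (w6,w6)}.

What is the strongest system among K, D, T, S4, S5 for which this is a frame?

D

Serial (axiom D): yes — every world has a successor (e.g. w0 S w0).
Reflexive (axiom T): no — w1 is not related to itself.
Transitive (axiom 4): yes — every two-step S-path is closed by a direct edge.
Euclidean (axiom 5): yes — any two successors of a common world are S-related.
So F validates K, D; T would additionally require S to be reflexive. The strongest is D.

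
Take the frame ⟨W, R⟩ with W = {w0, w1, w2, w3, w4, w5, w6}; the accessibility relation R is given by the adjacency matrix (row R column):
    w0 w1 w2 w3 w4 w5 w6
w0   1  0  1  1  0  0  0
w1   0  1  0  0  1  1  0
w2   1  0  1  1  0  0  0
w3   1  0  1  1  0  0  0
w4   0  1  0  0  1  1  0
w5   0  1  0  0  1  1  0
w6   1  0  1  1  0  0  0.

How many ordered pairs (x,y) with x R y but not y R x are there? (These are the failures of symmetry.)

3

Enumerating: (w6,w0), (w6,w2), (w6,w3).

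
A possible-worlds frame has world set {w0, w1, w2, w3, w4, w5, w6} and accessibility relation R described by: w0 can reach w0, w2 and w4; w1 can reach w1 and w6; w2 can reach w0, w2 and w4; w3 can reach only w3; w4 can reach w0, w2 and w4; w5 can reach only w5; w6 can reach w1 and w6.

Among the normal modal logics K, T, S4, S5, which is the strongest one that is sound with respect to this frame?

S5

Reflexive (axiom T): yes — every world is R-related to itself.
Transitive (axiom 4): yes — every two-step R-path is closed by a direct edge.
Euclidean (axiom 5): yes — any two successors of a common world are R-related.
So F validates K, T, S4, S5. The strongest is S5.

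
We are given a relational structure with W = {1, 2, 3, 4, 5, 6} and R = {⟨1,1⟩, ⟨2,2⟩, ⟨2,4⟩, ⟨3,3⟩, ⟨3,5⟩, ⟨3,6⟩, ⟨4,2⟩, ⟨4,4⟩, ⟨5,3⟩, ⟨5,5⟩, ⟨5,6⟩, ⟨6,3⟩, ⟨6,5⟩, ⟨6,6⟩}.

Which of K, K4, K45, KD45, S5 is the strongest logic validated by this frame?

S5

Transitive (axiom 4): yes — every two-step R-path is closed by a direct edge.
Euclidean (axiom 5): yes — any two successors of a common world are R-related.
Serial (axiom D): yes — every world has a successor (e.g. 1 R 1).
Reflexive (axiom T): yes — every world is R-related to itself.
So F validates K, K4, K45, KD45, S5. The strongest is S5.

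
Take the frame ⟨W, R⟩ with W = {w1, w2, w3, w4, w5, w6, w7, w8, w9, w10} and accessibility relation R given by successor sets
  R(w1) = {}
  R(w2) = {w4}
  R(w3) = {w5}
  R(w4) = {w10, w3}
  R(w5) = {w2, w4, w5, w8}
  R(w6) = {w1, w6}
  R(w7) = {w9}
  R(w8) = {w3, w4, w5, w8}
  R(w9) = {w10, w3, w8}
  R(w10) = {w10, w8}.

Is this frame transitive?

Transitive: no — w10 R w8 and w8 R w3, but not w10 R w3.

No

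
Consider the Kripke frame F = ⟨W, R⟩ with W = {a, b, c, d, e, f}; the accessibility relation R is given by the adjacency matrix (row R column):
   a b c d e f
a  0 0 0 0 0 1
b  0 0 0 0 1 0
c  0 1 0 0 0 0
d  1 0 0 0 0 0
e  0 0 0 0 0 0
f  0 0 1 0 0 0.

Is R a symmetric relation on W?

Symmetric: no — a R f but not f R a.

No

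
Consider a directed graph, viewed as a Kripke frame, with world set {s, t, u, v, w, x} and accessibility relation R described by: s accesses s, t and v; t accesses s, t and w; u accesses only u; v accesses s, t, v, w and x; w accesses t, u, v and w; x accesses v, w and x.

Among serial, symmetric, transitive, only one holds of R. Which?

serial

Serial: yes — every world has a successor (e.g. s R s).
Symmetric: no — v R t but not t R v.
Transitive: no — s R t and t R w, but not s R w.
Only serial holds.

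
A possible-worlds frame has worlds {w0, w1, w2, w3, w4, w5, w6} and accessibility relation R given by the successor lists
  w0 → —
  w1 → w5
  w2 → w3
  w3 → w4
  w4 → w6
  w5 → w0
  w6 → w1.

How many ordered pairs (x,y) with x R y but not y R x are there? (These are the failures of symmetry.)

Enumerating: (w1,w5), (w2,w3), (w3,w4), (w4,w6), (w5,w0), (w6,w1).

6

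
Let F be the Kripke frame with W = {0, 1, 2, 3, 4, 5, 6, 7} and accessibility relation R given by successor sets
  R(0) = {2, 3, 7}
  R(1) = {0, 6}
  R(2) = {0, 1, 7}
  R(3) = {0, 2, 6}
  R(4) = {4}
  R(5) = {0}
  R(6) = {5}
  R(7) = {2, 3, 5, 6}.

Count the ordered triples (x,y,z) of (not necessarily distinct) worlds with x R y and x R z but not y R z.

Enumerating: (0,2,2), (0,2,3), (0,3,3), (0,3,7), (0,7,7), (1,0,0), (1,0,6), (1,6,0), (1,6,6), (2,0,0), (2,0,1), (2,1,1), … and 26 more.
Total: 38.

38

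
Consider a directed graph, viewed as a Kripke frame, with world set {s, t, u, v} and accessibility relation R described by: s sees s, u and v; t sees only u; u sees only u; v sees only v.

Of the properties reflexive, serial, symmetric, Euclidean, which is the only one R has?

Reflexive: no — t is not related to itself.
Serial: yes — every world has a successor (e.g. s R s).
Symmetric: no — s R u but not u R s.
Euclidean: no — s R u and s R v, but not u R v.
Only serial holds.

serial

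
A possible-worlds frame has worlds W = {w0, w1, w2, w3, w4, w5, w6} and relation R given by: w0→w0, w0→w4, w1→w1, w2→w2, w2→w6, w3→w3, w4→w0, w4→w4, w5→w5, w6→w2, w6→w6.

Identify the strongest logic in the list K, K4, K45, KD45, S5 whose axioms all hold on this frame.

Transitive (axiom 4): yes — every two-step R-path is closed by a direct edge.
Euclidean (axiom 5): yes — any two successors of a common world are R-related.
Serial (axiom D): yes — every world has a successor (e.g. w0 R w0).
Reflexive (axiom T): yes — every world is R-related to itself.
So F validates K, K4, K45, KD45, S5. The strongest is S5.

S5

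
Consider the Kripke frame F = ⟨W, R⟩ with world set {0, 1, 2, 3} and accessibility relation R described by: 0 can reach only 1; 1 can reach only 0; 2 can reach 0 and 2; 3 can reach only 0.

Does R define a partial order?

No

Reflexive: no — 0 is not related to itself.
Transitive: no — 2 R 0 and 0 R 1, but not 2 R 1.
Antisymmetric: no — 0 R 1 and 1 R 0 with 0 ≠ 1.
So R is not a partial order.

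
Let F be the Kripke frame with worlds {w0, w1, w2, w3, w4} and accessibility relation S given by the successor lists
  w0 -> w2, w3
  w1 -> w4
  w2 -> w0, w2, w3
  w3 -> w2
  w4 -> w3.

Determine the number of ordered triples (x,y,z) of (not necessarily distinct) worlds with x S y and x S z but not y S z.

Enumerating: (w0,w3,w3), (w1,w4,w4), (w2,w0,w0), (w2,w3,w0), (w2,w3,w3), (w4,w3,w3).

6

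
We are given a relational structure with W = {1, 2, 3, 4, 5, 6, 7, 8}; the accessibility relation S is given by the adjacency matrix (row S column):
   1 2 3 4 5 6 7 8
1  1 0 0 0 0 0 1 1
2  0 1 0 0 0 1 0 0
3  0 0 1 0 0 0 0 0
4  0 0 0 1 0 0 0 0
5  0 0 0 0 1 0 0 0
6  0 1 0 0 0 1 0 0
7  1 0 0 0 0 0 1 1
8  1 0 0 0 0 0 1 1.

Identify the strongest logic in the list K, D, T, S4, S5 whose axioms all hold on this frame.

Serial (axiom D): yes — every world has a successor (e.g. 1 S 1).
Reflexive (axiom T): yes — every world is S-related to itself.
Transitive (axiom 4): yes — every two-step S-path is closed by a direct edge.
Euclidean (axiom 5): yes — any two successors of a common world are S-related.
So F validates K, D, T, S4, S5. The strongest is S5.

S5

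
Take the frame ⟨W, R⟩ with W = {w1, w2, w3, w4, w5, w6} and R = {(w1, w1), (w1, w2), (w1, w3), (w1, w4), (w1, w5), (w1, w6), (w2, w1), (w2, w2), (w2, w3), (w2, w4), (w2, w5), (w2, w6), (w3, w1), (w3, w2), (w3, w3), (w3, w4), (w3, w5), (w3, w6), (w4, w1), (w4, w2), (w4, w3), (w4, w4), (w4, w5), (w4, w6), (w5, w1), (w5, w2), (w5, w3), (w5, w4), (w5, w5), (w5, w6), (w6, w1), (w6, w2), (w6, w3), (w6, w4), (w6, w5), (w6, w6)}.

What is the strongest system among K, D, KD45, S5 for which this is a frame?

S5

Serial (axiom D): yes — every world has a successor (e.g. w1 R w1).
Euclidean (axiom 5): yes — any two successors of a common world are R-related.
Transitive (axiom 4): yes — every two-step R-path is closed by a direct edge.
Reflexive (axiom T): yes — every world is R-related to itself.
So F validates K, D, KD45, S5. The strongest is S5.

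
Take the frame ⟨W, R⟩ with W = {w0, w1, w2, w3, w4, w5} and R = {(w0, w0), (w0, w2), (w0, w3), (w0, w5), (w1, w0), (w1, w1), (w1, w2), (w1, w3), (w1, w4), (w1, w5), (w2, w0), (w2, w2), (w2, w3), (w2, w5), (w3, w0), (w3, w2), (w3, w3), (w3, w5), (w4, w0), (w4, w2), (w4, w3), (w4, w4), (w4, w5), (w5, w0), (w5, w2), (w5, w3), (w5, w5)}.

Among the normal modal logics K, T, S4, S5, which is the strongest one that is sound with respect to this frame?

S4

Reflexive (axiom T): yes — every world is R-related to itself.
Transitive (axiom 4): yes — every two-step R-path is closed by a direct edge.
Euclidean (axiom 5): no — w1 R w0 and w1 R w4, but not w0 R w4.
So F validates K, T, S4; S5 would additionally require R to be Euclidean. The strongest is S4.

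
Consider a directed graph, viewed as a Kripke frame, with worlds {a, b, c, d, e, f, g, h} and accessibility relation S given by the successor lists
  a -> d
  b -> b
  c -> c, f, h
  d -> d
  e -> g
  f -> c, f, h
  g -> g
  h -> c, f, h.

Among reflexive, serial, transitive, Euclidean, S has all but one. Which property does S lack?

Reflexive: no — a is not related to itself.
Serial: yes — every world has a successor (e.g. a S d).
Transitive: yes — every two-step S-path is closed by a direct edge.
Euclidean: yes — any two successors of a common world are S-related.
Only reflexive fails.

reflexive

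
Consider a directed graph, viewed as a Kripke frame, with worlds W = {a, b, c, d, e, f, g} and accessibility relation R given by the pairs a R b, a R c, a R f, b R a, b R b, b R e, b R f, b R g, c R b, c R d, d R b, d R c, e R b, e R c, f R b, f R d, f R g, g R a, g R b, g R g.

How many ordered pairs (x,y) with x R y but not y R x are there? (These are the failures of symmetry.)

Enumerating: (a,c), (a,f), (c,b), (d,b), (e,c), (f,d), (f,g), (g,a).

8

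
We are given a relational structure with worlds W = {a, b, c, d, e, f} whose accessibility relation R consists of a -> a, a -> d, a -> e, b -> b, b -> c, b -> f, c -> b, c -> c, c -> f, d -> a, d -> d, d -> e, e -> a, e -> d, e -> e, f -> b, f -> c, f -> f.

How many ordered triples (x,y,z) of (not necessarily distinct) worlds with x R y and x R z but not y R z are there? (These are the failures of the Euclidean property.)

0

R is Euclidean; there are no such tuples.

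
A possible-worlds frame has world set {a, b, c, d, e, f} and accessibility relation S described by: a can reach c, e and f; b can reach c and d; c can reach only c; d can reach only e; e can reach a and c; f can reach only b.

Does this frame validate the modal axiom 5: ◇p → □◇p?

No

The schema 5 characterises exactly the Euclidean frames.
Euclidean: no — a S c and a S e, but not c S e.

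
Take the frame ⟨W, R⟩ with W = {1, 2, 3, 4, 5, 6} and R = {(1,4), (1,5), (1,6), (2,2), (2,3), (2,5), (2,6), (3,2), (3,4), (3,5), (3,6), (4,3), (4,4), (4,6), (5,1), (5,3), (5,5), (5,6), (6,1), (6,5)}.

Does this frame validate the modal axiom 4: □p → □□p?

Axiom 4 corresponds to the accessibility relation being transitive.
Transitive: no — 1 R 4 and 4 R 3, but not 1 R 3.

No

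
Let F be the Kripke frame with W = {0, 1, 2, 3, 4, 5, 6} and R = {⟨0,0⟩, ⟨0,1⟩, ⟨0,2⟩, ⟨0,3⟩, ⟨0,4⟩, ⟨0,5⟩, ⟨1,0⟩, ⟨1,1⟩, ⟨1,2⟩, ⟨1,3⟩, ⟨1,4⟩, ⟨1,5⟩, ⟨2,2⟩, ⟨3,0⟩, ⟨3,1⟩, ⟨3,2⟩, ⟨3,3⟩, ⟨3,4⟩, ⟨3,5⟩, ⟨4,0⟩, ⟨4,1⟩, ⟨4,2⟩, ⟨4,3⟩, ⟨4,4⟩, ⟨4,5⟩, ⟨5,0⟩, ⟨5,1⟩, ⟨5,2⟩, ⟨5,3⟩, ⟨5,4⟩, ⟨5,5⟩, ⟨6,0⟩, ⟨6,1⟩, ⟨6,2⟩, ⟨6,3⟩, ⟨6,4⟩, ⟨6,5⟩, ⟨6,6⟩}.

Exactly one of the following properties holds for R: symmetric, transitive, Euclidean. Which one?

transitive

Symmetric: no — 0 R 2 but not 2 R 0.
Transitive: yes — every two-step R-path is closed by a direct edge.
Euclidean: no — 0 R 2 and 0 R 1, but not 2 R 1.
Only transitive holds.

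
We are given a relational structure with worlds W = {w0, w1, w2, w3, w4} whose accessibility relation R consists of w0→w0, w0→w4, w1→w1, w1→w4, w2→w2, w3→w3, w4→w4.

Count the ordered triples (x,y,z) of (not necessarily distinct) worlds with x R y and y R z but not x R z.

R is transitive; there are no such tuples.

0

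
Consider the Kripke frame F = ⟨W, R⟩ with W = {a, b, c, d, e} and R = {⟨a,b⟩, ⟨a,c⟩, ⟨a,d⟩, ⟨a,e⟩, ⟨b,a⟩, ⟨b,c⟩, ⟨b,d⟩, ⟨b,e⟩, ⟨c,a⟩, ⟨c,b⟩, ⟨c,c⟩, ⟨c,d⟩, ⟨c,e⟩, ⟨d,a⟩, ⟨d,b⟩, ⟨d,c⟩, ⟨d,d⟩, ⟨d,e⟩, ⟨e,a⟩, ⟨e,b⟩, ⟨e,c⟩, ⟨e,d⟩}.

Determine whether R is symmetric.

Yes

Symmetric: yes — every pair in R has its reverse in R.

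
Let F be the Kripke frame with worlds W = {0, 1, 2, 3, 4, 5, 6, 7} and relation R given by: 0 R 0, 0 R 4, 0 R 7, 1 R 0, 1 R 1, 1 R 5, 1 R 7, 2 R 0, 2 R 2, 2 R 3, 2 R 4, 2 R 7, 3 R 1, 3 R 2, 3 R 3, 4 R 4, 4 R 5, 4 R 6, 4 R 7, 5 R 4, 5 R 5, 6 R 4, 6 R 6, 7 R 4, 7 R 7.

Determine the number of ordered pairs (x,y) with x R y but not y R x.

9

Enumerating: (0,4), (0,7), (1,0), (1,5), (1,7), (2,0), (2,4), (2,7), (3,1).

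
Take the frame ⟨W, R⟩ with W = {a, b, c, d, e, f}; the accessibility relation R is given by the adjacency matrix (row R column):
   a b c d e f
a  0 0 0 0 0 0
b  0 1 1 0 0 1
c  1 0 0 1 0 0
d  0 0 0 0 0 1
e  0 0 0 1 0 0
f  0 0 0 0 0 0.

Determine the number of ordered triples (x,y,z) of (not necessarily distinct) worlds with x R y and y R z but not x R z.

Enumerating: (b,c,a), (b,c,d), (c,d,f), (e,d,f).

4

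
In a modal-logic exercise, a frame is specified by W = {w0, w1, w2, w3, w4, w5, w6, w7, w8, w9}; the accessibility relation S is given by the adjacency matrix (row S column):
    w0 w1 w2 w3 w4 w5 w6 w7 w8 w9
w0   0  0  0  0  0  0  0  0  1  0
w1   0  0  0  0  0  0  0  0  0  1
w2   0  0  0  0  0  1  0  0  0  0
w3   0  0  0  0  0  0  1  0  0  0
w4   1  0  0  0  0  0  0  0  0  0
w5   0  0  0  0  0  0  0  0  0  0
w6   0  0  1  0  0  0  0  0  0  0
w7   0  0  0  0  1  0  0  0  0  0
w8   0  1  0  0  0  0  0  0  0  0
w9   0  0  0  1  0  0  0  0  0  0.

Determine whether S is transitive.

Transitive: no — w0 S w8 and w8 S w1, but not w0 S w1.

No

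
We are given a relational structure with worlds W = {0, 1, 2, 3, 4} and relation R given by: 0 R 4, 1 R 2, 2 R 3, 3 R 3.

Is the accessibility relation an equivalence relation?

Reflexive: no — 0 is not related to itself.
Symmetric: no — 0 R 4 but not 4 R 0.
Transitive: no — 1 R 2 and 2 R 3, but not 1 R 3.
So R is not an equivalence relation.

No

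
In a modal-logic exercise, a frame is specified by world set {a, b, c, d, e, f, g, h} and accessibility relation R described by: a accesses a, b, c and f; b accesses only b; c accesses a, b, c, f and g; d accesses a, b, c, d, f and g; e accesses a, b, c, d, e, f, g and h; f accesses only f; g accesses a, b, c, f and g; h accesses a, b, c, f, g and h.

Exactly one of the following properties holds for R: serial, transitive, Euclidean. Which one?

serial

Serial: yes — every world has a successor (e.g. a R a).
Transitive: no — a R c and c R g, but not a R g.
Euclidean: no — a R b and a R c, but not b R c.
Only serial holds.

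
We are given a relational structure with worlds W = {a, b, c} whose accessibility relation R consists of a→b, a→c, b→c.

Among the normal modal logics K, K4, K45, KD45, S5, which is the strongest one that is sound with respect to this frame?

K4

Transitive (axiom 4): yes — every two-step R-path is closed by a direct edge.
Euclidean (axiom 5): no — a R c and a R b, but not c R b.
Serial (axiom D): no — c has no R-successor.
Reflexive (axiom T): no — a is not related to itself.
So F validates K, K4; K45 would additionally require R to be Euclidean. The strongest is K4.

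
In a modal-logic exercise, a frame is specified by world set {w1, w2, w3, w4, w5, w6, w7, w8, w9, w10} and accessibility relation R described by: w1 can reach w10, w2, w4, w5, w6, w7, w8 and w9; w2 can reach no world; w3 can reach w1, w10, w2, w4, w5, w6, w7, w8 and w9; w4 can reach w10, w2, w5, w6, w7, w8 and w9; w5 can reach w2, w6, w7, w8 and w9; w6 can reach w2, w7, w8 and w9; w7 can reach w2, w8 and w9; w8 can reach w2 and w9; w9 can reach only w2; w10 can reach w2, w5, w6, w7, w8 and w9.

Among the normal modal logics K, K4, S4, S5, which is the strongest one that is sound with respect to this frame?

K4

Transitive (axiom 4): yes — every two-step R-path is closed by a direct edge.
Reflexive (axiom T): no — w1 is not related to itself.
Euclidean (axiom 5): no — w1 R w10 and w1 R w4, but not w10 R w4.
So F validates K, K4; S4 would additionally require R to be reflexive. The strongest is K4.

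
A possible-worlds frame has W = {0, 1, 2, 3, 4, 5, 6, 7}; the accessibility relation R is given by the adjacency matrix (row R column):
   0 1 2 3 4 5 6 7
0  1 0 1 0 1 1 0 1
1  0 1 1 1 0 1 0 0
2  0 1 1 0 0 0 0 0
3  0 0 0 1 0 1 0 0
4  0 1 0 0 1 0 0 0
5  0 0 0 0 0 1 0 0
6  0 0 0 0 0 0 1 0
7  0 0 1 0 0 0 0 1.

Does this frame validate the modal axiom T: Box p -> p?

Yes

Axiom T corresponds to the accessibility relation being reflexive.
Reflexive: yes — every world is R-related to itself.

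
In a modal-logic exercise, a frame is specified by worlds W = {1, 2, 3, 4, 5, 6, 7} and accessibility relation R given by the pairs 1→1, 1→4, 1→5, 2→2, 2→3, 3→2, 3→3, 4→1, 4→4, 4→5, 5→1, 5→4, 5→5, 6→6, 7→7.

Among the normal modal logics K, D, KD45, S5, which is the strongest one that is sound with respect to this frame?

S5

Serial (axiom D): yes — every world has a successor (e.g. 1 R 1).
Euclidean (axiom 5): yes — any two successors of a common world are R-related.
Transitive (axiom 4): yes — every two-step R-path is closed by a direct edge.
Reflexive (axiom T): yes — every world is R-related to itself.
So F validates K, D, KD45, S5. The strongest is S5.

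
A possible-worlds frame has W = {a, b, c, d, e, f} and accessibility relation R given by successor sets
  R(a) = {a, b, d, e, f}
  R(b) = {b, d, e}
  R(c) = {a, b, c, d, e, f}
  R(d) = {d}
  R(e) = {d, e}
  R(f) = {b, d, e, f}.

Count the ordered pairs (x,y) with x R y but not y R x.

15

Enumerating: (a,b), (a,d), (a,e), (a,f), (b,d), (b,e), (c,a), (c,b), (c,d), (c,e), (c,f), (e,d), (f,b), (f,d), (f,e).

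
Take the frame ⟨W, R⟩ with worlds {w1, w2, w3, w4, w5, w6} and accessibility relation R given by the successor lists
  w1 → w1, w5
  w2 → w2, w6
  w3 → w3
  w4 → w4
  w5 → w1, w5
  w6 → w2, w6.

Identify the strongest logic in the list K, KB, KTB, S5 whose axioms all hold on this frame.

S5

Symmetric (axiom B): yes — every pair in R has its reverse in R.
Reflexive (axiom T): yes — every world is R-related to itself.
Euclidean (axiom 5): yes — any two successors of a common world are R-related.
So F validates K, KB, KTB, S5. The strongest is S5.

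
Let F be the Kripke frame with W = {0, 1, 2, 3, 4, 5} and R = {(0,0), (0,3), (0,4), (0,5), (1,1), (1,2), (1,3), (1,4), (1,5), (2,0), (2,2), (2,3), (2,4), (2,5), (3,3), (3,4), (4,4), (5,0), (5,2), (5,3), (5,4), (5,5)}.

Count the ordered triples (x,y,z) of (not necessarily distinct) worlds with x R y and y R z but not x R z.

Enumerating: (0,5,2), (1,2,0), (1,5,0).

3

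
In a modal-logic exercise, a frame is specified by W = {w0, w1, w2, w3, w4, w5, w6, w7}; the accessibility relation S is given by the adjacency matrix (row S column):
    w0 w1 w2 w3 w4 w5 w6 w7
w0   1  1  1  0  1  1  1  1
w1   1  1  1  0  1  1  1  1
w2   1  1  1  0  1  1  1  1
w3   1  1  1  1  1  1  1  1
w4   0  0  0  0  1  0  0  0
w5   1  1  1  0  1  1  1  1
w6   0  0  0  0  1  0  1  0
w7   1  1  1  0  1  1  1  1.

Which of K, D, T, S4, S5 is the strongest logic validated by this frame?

S4

Serial (axiom D): yes — every world has a successor (e.g. w0 S w0).
Reflexive (axiom T): yes — every world is S-related to itself.
Transitive (axiom 4): yes — every two-step S-path is closed by a direct edge.
Euclidean (axiom 5): no — w0 S w4 and w0 S w1, but not w4 S w1.
So F validates K, D, T, S4; S5 would additionally require S to be Euclidean. The strongest is S4.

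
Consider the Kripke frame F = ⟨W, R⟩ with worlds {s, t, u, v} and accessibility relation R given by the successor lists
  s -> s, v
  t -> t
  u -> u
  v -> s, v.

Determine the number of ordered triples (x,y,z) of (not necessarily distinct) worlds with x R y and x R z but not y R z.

0

R is Euclidean; there are no such tuples.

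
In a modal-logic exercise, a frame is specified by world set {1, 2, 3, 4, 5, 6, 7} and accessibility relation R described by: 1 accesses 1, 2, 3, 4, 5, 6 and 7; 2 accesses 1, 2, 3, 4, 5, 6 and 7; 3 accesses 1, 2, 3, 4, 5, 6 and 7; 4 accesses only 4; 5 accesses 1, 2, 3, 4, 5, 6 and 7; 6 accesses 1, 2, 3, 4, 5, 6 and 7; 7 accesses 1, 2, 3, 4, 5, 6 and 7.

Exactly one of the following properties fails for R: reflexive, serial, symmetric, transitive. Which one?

Reflexive: yes — every world is R-related to itself.
Serial: yes — every world has a successor (e.g. 1 R 1).
Symmetric: no — 1 R 4 but not 4 R 1.
Transitive: yes — every two-step R-path is closed by a direct edge.
Only symmetric fails.

symmetric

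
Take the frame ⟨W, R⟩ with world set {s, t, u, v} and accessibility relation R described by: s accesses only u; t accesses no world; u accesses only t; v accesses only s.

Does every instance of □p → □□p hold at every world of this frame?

No

The schema 4 characterises exactly the transitive frames.
Transitive: no — s R u and u R t, but not s R t.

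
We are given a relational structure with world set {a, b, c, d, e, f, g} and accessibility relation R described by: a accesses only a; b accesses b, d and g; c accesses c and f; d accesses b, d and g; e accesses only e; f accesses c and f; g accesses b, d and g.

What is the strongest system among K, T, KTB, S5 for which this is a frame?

S5

Reflexive (axiom T): yes — every world is R-related to itself.
Symmetric (axiom B): yes — every pair in R has its reverse in R.
Euclidean (axiom 5): yes — any two successors of a common world are R-related.
So F validates K, T, KTB, S5. The strongest is S5.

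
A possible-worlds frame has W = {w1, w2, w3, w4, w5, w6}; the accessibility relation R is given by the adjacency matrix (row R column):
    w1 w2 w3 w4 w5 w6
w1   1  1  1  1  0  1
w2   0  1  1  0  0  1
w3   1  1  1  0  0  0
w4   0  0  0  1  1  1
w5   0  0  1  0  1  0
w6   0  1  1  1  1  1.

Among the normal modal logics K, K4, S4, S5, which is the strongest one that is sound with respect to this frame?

K

Transitive (axiom 4): no — w1 R w4 and w4 R w5, but not w1 R w5.
Reflexive (axiom T): yes — every world is R-related to itself.
Euclidean (axiom 5): no — w1 R w2 and w1 R w4, but not w2 R w4.
So F validates K; K4 would additionally require R to be transitive. The strongest is K.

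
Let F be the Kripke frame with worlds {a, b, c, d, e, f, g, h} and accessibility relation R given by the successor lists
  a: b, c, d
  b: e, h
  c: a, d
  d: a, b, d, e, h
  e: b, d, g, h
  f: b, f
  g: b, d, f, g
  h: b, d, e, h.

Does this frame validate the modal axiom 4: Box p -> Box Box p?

The schema 4 characterises exactly the transitive frames.
Transitive: no — a R b and b R e, but not a R e.

No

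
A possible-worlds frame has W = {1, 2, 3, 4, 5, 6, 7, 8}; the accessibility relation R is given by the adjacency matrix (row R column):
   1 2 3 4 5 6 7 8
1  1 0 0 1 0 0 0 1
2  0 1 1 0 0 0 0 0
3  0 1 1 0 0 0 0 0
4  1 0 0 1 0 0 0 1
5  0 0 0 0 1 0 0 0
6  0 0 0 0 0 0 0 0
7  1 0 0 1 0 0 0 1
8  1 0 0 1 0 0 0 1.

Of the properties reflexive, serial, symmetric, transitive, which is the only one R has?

transitive

Reflexive: no — 6 is not related to itself.
Serial: no — 6 has no R-successor.
Symmetric: no — 7 R 1 but not 1 R 7.
Transitive: yes — every two-step R-path is closed by a direct edge.
Only transitive holds.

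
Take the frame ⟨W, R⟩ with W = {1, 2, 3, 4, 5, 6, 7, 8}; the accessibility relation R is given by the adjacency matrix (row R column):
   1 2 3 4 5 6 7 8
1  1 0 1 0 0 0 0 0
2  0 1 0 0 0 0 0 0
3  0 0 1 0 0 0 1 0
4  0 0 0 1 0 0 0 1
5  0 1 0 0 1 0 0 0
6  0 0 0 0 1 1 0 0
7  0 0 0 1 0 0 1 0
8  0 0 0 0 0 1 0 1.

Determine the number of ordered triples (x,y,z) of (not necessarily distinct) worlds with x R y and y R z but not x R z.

6

Enumerating: (1,3,7), (3,7,4), (4,8,6), (6,5,2), (7,4,8), (8,6,5).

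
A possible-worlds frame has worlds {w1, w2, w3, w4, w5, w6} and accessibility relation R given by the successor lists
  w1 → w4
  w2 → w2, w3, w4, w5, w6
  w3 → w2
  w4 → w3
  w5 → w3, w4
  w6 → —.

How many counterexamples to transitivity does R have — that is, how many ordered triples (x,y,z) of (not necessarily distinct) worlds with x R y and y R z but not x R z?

7

Enumerating: (w1,w4,w3), (w3,w2,w3), (w3,w2,w4), (w3,w2,w5), (w3,w2,w6), (w4,w3,w2), (w5,w3,w2).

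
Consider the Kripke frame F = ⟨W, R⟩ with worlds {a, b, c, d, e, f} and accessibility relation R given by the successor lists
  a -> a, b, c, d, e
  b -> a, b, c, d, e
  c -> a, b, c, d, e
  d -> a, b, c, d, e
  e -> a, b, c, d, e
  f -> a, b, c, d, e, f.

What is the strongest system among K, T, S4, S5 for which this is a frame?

Reflexive (axiom T): yes — every world is R-related to itself.
Transitive (axiom 4): yes — every two-step R-path is closed by a direct edge.
Euclidean (axiom 5): no — f R a and f R f, but not a R f.
So F validates K, T, S4; S5 would additionally require R to be Euclidean. The strongest is S4.

S4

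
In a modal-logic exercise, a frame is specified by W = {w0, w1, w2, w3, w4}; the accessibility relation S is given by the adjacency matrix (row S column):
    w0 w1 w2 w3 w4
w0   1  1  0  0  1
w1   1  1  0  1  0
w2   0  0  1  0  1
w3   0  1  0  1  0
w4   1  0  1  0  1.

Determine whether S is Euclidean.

Euclidean: no — w0 S w1 and w0 S w4, but not w1 S w4.

No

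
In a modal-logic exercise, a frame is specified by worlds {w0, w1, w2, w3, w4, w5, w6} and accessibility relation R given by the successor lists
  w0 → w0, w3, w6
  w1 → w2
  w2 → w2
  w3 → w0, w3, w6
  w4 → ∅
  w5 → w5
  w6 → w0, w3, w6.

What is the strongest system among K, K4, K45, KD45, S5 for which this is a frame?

Transitive (axiom 4): yes — every two-step R-path is closed by a direct edge.
Euclidean (axiom 5): yes — any two successors of a common world are R-related.
Serial (axiom D): no — w4 has no R-successor.
Reflexive (axiom T): no — w1 is not related to itself.
So F validates K, K4, K45; KD45 would additionally require R to be serial. The strongest is K45.

K45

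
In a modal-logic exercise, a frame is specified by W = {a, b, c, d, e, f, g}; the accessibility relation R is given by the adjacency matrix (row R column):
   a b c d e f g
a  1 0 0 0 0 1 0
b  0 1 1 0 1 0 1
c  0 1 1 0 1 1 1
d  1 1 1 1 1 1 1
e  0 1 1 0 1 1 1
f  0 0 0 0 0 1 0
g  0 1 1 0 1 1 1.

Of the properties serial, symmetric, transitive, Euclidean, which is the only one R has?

Serial: yes — every world has a successor (e.g. a R a).
Symmetric: no — a R f but not f R a.
Transitive: no — b R c and c R f, but not b R f.
Euclidean: no — c R b and c R f, but not b R f.
Only serial holds.

serial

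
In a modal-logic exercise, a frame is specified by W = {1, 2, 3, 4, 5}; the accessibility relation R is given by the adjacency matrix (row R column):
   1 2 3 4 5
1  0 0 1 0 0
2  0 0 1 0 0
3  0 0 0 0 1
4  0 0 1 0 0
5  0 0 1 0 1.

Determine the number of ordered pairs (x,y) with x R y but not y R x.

Enumerating: (1,3), (2,3), (4,3).

3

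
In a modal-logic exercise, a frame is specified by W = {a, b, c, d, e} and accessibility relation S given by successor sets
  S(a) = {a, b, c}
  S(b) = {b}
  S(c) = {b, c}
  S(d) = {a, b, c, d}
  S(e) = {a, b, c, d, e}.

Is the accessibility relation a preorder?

Reflexive: yes — every world is S-related to itself.
Transitive: yes — every two-step S-path is closed by a direct edge.
So S is a preorder.

Yes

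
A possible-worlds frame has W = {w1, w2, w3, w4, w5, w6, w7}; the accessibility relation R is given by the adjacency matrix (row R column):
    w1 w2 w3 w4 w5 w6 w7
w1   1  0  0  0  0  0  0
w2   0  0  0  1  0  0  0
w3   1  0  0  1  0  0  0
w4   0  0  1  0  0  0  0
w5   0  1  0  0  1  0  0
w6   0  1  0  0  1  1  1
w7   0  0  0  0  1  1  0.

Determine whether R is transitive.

Transitive: no — w2 R w4 and w4 R w3, but not w2 R w3.

No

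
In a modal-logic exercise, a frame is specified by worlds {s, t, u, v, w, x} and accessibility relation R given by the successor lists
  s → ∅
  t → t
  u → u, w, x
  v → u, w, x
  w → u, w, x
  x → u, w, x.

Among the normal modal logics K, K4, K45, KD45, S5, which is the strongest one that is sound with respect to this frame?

Transitive (axiom 4): yes — every two-step R-path is closed by a direct edge.
Euclidean (axiom 5): yes — any two successors of a common world are R-related.
Serial (axiom D): no — s has no R-successor.
Reflexive (axiom T): no — s is not related to itself.
So F validates K, K4, K45; KD45 would additionally require R to be serial. The strongest is K45.

K45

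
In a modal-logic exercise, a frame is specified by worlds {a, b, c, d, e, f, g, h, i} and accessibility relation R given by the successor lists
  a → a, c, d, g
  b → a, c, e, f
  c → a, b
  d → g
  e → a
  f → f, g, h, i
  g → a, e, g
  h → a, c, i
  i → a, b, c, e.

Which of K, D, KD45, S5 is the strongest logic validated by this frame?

Serial (axiom D): yes — every world has a successor (e.g. a R a).
Euclidean (axiom 5): no — a R c and a R d, but not c R d.
Transitive (axiom 4): no — a R c and c R b, but not a R b.
Reflexive (axiom T): no — b is not related to itself.
So F validates K, D; KD45 would additionally require R to be Euclidean and transitive. The strongest is D.

D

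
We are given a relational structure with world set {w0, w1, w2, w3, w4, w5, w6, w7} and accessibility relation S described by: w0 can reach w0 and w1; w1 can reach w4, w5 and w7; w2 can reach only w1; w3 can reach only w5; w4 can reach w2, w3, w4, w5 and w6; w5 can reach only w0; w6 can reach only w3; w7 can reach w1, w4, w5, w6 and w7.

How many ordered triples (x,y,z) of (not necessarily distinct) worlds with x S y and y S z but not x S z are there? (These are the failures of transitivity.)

21

Enumerating: (w0,w1,w4), (w0,w1,w5), (w0,w1,w7), (w1,w4,w2), (w1,w4,w3), (w1,w4,w6), (w1,w5,w0), (w1,w7,w1), (w1,w7,w6), (w2,w1,w4), (w2,w1,w5), (w2,w1,w7), … and 9 more.
Total: 21.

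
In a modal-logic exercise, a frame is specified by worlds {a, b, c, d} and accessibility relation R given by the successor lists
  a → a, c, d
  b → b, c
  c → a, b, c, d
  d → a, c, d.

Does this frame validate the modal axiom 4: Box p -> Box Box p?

No

By correspondence theory, 4 is valid on a frame iff R is transitive.
Transitive: no — a R c and c R b, but not a R b.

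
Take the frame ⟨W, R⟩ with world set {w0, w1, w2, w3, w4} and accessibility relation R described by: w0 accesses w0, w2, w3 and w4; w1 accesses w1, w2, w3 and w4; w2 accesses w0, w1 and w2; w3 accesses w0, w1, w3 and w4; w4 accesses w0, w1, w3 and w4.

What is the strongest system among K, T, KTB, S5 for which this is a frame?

KTB

Reflexive (axiom T): yes — every world is R-related to itself.
Symmetric (axiom B): yes — every pair in R has its reverse in R.
Euclidean (axiom 5): no — w0 R w2 and w0 R w3, but not w2 R w3.
So F validates K, T, KTB; S5 would additionally require R to be Euclidean. The strongest is KTB.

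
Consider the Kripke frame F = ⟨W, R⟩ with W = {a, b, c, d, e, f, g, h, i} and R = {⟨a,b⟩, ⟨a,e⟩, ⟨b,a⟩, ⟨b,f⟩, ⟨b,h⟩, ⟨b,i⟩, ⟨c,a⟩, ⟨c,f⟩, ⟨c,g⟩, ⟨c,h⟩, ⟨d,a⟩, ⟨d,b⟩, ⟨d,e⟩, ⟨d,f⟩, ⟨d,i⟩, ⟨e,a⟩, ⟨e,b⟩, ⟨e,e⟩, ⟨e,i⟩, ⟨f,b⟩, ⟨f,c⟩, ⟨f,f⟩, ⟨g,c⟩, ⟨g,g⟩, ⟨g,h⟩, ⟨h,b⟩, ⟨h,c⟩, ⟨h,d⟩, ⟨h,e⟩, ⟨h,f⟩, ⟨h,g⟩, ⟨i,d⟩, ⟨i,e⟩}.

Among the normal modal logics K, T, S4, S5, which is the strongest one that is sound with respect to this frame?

Reflexive (axiom T): no — a is not related to itself.
Transitive (axiom 4): no — a R b and b R f, but not a R f.
Euclidean (axiom 5): no — a R b and a R e, but not b R e.
So F validates K; T would additionally require R to be reflexive. The strongest is K.

K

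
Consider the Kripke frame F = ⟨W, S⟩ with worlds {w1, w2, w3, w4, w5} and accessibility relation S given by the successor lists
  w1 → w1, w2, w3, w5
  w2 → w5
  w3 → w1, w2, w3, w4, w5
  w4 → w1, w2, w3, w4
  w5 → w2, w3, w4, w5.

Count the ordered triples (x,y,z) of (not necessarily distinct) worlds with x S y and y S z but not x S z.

Enumerating: (w1,w3,w4), (w1,w5,w4), (w2,w5,w2), (w2,w5,w3), (w2,w5,w4), (w4,w1,w5), (w4,w2,w5), (w4,w3,w5), (w5,w3,w1), (w5,w4,w1).

10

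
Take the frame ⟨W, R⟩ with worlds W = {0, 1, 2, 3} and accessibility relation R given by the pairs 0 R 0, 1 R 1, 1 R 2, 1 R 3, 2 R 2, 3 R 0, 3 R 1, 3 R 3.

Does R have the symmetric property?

Symmetric: no — 1 R 2 but not 2 R 1.

No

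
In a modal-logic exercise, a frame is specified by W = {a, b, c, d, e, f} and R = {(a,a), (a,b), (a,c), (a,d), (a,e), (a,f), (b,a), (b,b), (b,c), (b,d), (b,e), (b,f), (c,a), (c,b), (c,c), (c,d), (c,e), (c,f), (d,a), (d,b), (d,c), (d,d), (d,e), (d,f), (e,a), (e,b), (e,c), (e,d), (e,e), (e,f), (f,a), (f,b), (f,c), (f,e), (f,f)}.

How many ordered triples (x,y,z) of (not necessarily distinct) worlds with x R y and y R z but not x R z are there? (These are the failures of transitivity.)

4

Enumerating: (f,a,d), (f,b,d), (f,c,d), (f,e,d).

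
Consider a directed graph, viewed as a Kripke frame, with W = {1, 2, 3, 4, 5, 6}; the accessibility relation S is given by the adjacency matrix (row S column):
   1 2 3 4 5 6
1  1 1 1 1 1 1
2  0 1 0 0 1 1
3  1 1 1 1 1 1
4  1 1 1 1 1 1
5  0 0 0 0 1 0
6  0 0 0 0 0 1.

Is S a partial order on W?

No

Reflexive: yes — every world is S-related to itself.
Transitive: yes — every two-step S-path is closed by a direct edge.
Antisymmetric: no — 1 S 3 and 3 S 1 with 1 ≠ 3.
So S is not a partial order.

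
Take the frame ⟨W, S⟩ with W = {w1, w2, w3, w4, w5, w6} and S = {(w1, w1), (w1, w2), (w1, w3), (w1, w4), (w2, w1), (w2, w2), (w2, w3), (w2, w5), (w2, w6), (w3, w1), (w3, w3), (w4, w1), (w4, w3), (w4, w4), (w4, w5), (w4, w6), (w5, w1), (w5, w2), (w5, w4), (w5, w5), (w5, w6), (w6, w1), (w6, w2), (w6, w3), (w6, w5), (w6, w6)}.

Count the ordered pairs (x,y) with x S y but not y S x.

6

Enumerating: (w2,w3), (w4,w3), (w4,w6), (w5,w1), (w6,w1), (w6,w3).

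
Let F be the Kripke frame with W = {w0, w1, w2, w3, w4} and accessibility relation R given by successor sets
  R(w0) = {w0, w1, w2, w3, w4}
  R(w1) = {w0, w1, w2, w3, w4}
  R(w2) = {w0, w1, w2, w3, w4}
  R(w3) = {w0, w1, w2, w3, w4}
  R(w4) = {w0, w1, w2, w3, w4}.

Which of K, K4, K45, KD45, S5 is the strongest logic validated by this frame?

Transitive (axiom 4): yes — every two-step R-path is closed by a direct edge.
Euclidean (axiom 5): yes — any two successors of a common world are R-related.
Serial (axiom D): yes — every world has a successor (e.g. w0 R w0).
Reflexive (axiom T): yes — every world is R-related to itself.
So F validates K, K4, K45, KD45, S5. The strongest is S5.

S5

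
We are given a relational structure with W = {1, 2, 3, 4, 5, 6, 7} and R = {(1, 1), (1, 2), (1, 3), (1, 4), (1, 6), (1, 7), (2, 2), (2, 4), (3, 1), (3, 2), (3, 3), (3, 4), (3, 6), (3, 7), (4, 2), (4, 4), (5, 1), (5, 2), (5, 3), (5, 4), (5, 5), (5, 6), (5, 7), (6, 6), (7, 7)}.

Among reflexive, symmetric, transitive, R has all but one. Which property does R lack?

Reflexive: yes — every world is R-related to itself.
Symmetric: no — 1 R 2 but not 2 R 1.
Transitive: yes — every two-step R-path is closed by a direct edge.
Only symmetric fails.

symmetric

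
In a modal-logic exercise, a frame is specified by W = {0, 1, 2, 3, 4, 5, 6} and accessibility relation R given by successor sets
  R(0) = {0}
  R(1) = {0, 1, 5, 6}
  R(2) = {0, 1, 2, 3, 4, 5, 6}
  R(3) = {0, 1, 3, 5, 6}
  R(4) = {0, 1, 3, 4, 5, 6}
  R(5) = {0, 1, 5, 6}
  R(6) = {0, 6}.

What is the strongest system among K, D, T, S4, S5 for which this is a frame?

S4

Serial (axiom D): yes — every world has a successor (e.g. 0 R 0).
Reflexive (axiom T): yes — every world is R-related to itself.
Transitive (axiom 4): yes — every two-step R-path is closed by a direct edge.
Euclidean (axiom 5): no — 1 R 0 and 1 R 5, but not 0 R 5.
So F validates K, D, T, S4; S5 would additionally require R to be Euclidean. The strongest is S4.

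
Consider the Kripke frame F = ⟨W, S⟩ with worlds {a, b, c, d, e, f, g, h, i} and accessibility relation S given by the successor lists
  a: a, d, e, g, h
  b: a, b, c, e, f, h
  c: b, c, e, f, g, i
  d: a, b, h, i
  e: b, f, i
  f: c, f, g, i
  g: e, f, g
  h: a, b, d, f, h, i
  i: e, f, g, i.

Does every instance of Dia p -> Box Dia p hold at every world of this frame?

The schema 5 characterises exactly the Euclidean frames.
Euclidean: no — a S d and a S e, but not d S e.

No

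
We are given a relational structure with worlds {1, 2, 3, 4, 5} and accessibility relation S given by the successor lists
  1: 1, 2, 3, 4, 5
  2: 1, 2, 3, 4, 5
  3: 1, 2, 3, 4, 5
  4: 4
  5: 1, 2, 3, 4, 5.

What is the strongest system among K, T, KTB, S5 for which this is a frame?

T

Reflexive (axiom T): yes — every world is S-related to itself.
Symmetric (axiom B): no — 1 S 4 but not 4 S 1.
Euclidean (axiom 5): no — 1 S 4 and 1 S 2, but not 4 S 2.
So F validates K, T; KTB would additionally require S to be symmetric. The strongest is T.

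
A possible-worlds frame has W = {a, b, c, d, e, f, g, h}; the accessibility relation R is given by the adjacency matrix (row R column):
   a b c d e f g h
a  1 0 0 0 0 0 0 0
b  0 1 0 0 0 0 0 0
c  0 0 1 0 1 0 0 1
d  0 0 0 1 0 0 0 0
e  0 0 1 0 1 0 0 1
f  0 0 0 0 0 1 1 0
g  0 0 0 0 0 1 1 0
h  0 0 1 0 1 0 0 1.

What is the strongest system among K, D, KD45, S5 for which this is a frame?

S5

Serial (axiom D): yes — every world has a successor (e.g. a R a).
Euclidean (axiom 5): yes — any two successors of a common world are R-related.
Transitive (axiom 4): yes — every two-step R-path is closed by a direct edge.
Reflexive (axiom T): yes — every world is R-related to itself.
So F validates K, D, KD45, S5. The strongest is S5.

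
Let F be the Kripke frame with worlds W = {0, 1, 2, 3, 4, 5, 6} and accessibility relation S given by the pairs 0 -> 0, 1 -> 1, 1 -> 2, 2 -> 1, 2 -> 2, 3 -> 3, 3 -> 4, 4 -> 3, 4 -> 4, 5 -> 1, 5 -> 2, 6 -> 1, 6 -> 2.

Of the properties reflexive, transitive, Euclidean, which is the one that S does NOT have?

Reflexive: no — 5 is not related to itself.
Transitive: yes — every two-step S-path is closed by a direct edge.
Euclidean: yes — any two successors of a common world are S-related.
Only reflexive fails.

reflexive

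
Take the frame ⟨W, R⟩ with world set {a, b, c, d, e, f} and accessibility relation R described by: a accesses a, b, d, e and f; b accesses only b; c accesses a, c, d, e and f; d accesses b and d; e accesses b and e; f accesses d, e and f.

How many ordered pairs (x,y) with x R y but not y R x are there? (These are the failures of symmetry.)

Enumerating: (a,b), (a,d), (a,e), (a,f), (c,a), (c,d), (c,e), (c,f), (d,b), (e,b), (f,d), (f,e).

12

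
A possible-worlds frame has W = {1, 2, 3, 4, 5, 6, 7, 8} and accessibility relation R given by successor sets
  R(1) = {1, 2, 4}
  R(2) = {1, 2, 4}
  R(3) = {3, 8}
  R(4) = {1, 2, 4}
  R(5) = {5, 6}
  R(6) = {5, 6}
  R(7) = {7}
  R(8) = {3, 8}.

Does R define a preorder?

Yes

Reflexive: yes — every world is R-related to itself.
Transitive: yes — every two-step R-path is closed by a direct edge.
So R is a preorder.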